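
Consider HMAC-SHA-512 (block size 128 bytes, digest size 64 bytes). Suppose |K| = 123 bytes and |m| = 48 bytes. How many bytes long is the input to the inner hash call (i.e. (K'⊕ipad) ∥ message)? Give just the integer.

176

Key is 123 ≤ 128 bytes, zero-padded: |K'| = 128.
Inner input = (K'⊕ipad) ∥ m → 128 + 48 = 176 bytes.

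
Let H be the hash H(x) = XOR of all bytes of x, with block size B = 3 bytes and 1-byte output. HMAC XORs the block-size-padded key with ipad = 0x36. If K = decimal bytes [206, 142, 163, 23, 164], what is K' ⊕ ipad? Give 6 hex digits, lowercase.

Key decimal bytes [206, 142, 163, 23, 164] = ce 8e a3 17 a4 is 5 bytes > B = 3, so hash it first: H(key) = 50, then zero-pad to 3 bytes: K' = 50 00 00.
XOR each byte with 0x36: 50⊕36=66, 00⊕36=36, 00⊕36=36.

663636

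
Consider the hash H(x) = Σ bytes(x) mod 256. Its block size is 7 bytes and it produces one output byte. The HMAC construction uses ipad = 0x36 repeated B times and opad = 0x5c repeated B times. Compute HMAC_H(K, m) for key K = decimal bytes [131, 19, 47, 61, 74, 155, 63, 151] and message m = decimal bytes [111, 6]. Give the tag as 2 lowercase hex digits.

4d

Key decimal bytes [131, 19, 47, 61, 74, 155, 63, 151] = 83 13 2f 3d 4a 9b 3f 97 is 8 bytes > B = 7, so hash it first: H(key) = bd, then zero-pad to 7 bytes: K' = bd 00 00 00 00 00 00.
K' ⊕ ipad = 8b 36 36 36 36 36 36.  K' ⊕ opad = e1 5c 5c 5c 5c 5c 5c.
Inner input = (K'⊕ipad) ∥ m = 8b 36 36 36 36 36 36 ∥ 6f 06.
Inner hash: sum = 139+54+54+54+54+54+54+111+6 = 580; mod 256 = 68 → 44.
Outer input = (K'⊕opad) ∥ inner = e1 5c 5c 5c 5c 5c 5c ∥ 44.
Outer hash (tag): sum = 225+92+92+92+92+92+92+68 = 845; mod 256 = 77 → 4d.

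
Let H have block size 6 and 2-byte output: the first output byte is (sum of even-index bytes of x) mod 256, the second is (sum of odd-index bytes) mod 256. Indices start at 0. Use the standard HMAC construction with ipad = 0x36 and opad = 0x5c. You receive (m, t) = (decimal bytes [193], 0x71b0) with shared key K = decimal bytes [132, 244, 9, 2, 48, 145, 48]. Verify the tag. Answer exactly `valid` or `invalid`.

Key decimal bytes [132, 244, 9, 2, 48, 145, 48] = 84 f4 09 02 30 91 30 is 7 bytes > B = 6, so hash it first: H(key) = ed 87, then zero-pad to 6 bytes: K' = ed 87 00 00 00 00.
K' ⊕ ipad = db b1 36 36 36 36; K' ⊕ opad = b1 db 5c 5c 5c 5c.
Inner hash: even-index sum = 520 mod 256 = 8; odd-index sum = 285 mod 256 = 29 → 08 1d.
Outer hash (recomputed tag): even-index sum = 369 mod 256 = 113; odd-index sum = 432 mod 256 = 176 → 71 b0.
Recomputed tag = 71b0; claimed = 71b0 → match.

valid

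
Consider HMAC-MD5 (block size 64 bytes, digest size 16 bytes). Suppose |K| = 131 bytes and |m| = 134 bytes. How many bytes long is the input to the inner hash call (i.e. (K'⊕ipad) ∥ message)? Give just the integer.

198

Key is 131 > 64 bytes, so it is hashed to 16 bytes then zero-padded to 64: |K'| = 64.
Inner input = (K'⊕ipad) ∥ m → 64 + 134 = 198 bytes.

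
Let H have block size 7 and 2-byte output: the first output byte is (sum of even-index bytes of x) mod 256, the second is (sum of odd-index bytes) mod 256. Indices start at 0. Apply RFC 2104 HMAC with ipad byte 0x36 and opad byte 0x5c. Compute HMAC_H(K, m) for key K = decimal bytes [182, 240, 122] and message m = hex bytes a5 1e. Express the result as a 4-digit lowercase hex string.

9fba

Key decimal bytes [182, 240, 122] = b6 f0 7a is 3 bytes ≤ B = 7; zero-pad to 7 bytes: K' = b6 f0 7a 00 00 00 00.
K' ⊕ ipad = 80 c6 4c 36 36 36 36.  K' ⊕ opad = ea ac 26 5c 5c 5c 5c.
Inner input = (K'⊕ipad) ∥ m = 80 c6 4c 36 36 36 36 ∥ a5 1e.
Inner hash: even-index sum = 342 mod 256 = 86; odd-index sum = 471 mod 256 = 215 → 56 d7.
Outer input = (K'⊕opad) ∥ inner = ea ac 26 5c 5c 5c 5c ∥ 56 d7.
Outer hash (tag): even-index sum = 671 mod 256 = 159; odd-index sum = 442 mod 256 = 186 → 9f ba.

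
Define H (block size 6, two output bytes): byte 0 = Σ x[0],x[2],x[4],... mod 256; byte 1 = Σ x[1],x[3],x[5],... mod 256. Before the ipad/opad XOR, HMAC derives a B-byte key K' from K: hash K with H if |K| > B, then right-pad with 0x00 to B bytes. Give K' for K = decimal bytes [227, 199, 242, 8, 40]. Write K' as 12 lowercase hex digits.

Key decimal bytes [227, 199, 242, 8, 40] = e3 c7 f2 08 28 is 5 bytes ≤ B = 6; zero-pad to 6 bytes: K' = e3 c7 f2 08 28 00.

e3c7f2082800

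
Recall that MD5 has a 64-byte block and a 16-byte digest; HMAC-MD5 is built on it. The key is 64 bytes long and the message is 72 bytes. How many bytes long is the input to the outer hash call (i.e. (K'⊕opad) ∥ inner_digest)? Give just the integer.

80

Key is 64 ≤ 64 bytes, zero-padded: |K'| = 64.
Outer input = (K'⊕opad) ∥ H(inner) → 64 + 16 = 80 bytes.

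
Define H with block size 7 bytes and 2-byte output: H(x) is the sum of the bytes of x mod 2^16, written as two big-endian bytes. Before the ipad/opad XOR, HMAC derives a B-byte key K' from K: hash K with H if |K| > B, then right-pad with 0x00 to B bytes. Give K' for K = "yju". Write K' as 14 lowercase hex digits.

Key "yju" = 79 6a 75 is 3 bytes ≤ B = 7; zero-pad to 7 bytes: K' = 79 6a 75 00 00 00 00.

796a7500000000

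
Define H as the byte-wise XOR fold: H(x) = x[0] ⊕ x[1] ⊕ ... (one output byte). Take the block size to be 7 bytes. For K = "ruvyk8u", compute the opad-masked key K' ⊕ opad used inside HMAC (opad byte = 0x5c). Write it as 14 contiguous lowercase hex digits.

Key "ruvyk8u" = 72 75 76 79 6b 38 75 is exactly B = 7 bytes: K' = 72 75 76 79 6b 38 75.
XOR each byte with 0x5c: 72⊕5c=2e, 75⊕5c=29, 76⊕5c=2a, 79⊕5c=25, 6b⊕5c=37, 38⊕5c=64, 75⊕5c=29.

2e292a25376429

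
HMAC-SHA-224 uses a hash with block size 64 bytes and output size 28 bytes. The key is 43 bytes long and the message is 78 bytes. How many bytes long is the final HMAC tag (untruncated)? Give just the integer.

The tag is one SHA-224 digest: 28 bytes.

28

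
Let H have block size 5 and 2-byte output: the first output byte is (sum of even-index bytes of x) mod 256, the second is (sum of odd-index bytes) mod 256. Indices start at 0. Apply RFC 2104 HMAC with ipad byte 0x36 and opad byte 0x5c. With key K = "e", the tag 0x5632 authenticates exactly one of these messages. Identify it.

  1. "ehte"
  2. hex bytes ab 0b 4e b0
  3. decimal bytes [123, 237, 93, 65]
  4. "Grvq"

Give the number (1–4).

Key "e" = 65 is 1 byte ≤ B = 5; zero-pad to 5 bytes: K' = 65 00 00 00 00.
K' ⊕ ipad = 53 36 36 36 36; K' ⊕ opad = 39 5c 5c 5c 5c.
m1: inner = H(53 36 36 36 36 65 68 74 65) = 8c 45; tag = H(39 5c 5c 5c 5c 8c 45) = 3644
m2: inner = H(53 36 36 36 36 ab 0b 4e b0) = 7a 65; tag = H(39 5c 5c 5c 5c 7a 65) = 5632 ← matches
m3: inner = H(53 36 36 36 36 7b ed 5d 41) = ed 44; tag = H(39 5c 5c 5c 5c ed 44) = 35a5
m4: inner = H(53 36 36 36 36 47 72 76 71) = a2 29; tag = H(39 5c 5c 5c 5c a2 29) = 1a5a

2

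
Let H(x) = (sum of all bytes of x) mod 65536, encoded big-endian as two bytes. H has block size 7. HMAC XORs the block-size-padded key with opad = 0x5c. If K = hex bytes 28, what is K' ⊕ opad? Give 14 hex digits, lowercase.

745c5c5c5c5c5c

Key hex bytes 28 is 1 byte ≤ B = 7; zero-pad to 7 bytes: K' = 28 00 00 00 00 00 00.
XOR each byte with 0x5c: 28⊕5c=74, 00⊕5c=5c, 00⊕5c=5c, 00⊕5c=5c, 00⊕5c=5c, 00⊕5c=5c, 00⊕5c=5c.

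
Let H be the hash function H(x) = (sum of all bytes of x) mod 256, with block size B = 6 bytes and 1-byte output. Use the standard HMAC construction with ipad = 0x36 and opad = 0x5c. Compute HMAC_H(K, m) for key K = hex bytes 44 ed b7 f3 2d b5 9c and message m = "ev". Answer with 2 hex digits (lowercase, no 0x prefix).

29

Key hex bytes 44 ed b7 f3 2d b5 9c is 7 bytes > B = 6, so hash it first: H(key) = 59, then zero-pad to 6 bytes: K' = 59 00 00 00 00 00.
K' ⊕ ipad = 6f 36 36 36 36 36.  K' ⊕ opad = 05 5c 5c 5c 5c 5c.
Inner input = (K'⊕ipad) ∥ m = 6f 36 36 36 36 36 ∥ 65 76.
Inner hash: sum = 111+54+54+54+54+54+101+118 = 600; mod 256 = 88 → 58.
Outer input = (K'⊕opad) ∥ inner = 05 5c 5c 5c 5c 5c ∥ 58.
Outer hash (tag): sum = 5+92+92+92+92+92+88 = 553; mod 256 = 41 → 29.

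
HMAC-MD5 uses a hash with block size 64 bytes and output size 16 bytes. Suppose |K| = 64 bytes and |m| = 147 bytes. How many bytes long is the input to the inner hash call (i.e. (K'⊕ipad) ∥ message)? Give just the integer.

211

Key is 64 ≤ 64 bytes, zero-padded: |K'| = 64.
Inner input = (K'⊕ipad) ∥ m → 64 + 147 = 211 bytes.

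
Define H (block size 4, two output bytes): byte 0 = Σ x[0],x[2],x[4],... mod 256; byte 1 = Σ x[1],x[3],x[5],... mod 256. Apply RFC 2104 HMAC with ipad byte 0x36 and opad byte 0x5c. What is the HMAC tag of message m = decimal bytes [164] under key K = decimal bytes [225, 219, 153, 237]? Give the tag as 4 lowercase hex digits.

ac00

Key decimal bytes [225, 219, 153, 237] = e1 db 99 ed is exactly B = 4 bytes: K' = e1 db 99 ed.
K' ⊕ ipad = d7 ed af db.  K' ⊕ opad = bd 87 c5 b1.
Inner input = (K'⊕ipad) ∥ m = d7 ed af db ∥ a4.
Inner hash: even-index sum = 554 mod 256 = 42; odd-index sum = 456 mod 256 = 200 → 2a c8.
Outer input = (K'⊕opad) ∥ inner = bd 87 c5 b1 ∥ 2a c8.
Outer hash (tag): even-index sum = 428 mod 256 = 172; odd-index sum = 512 mod 256 = 0 → ac 00.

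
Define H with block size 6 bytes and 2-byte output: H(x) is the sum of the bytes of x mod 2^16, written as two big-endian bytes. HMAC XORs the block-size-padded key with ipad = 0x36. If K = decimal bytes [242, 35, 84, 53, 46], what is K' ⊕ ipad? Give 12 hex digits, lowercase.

Key decimal bytes [242, 35, 84, 53, 46] = f2 23 54 35 2e is 5 bytes ≤ B = 6; zero-pad to 6 bytes: K' = f2 23 54 35 2e 00.
XOR each byte with 0x36: f2⊕36=c4, 23⊕36=15, 54⊕36=62, 35⊕36=03, 2e⊕36=18, 00⊕36=36.

c41562031836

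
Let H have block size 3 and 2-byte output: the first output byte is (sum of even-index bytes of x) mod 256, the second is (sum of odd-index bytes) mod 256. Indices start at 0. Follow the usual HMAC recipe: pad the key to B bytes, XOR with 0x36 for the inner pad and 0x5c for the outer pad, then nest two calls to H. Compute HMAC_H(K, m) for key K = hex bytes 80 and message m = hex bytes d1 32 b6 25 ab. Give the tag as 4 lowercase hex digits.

Key hex bytes 80 is 1 byte ≤ B = 3; zero-pad to 3 bytes: K' = 80 00 00.
K' ⊕ ipad = b6 36 36.  K' ⊕ opad = dc 5c 5c.
Inner input = (K'⊕ipad) ∥ m = b6 36 36 ∥ d1 32 b6 25 ab.
Inner hash: even-index sum = 323 mod 256 = 67; odd-index sum = 616 mod 256 = 104 → 43 68.
Outer input = (K'⊕opad) ∥ inner = dc 5c 5c ∥ 43 68.
Outer hash (tag): even-index sum = 416 mod 256 = 160; odd-index sum = 159 mod 256 = 159 → a0 9f.

a09f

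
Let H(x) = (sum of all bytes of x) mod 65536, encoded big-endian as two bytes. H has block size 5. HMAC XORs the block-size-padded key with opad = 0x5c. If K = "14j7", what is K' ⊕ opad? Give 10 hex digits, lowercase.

Key "14j7" = 31 34 6a 37 is 4 bytes ≤ B = 5; zero-pad to 5 bytes: K' = 31 34 6a 37 00.
XOR each byte with 0x5c: 31⊕5c=6d, 34⊕5c=68, 6a⊕5c=36, 37⊕5c=6b, 00⊕5c=5c.

6d68366b5c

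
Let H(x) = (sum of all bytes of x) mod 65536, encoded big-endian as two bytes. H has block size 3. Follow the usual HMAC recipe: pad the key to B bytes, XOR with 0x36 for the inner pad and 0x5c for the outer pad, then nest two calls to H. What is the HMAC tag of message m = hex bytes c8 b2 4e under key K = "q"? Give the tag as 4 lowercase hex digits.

Key "q" = 71 is 1 byte ≤ B = 3; zero-pad to 3 bytes: K' = 71 00 00.
K' ⊕ ipad = 47 36 36.  K' ⊕ opad = 2d 5c 5c.
Inner input = (K'⊕ipad) ∥ m = 47 36 36 ∥ c8 b2 4e.
Inner hash: sum = 71+54+54+200+178+78 = 635 → 02 7b.
Outer input = (K'⊕opad) ∥ inner = 2d 5c 5c ∥ 02 7b.
Outer hash (tag): sum = 45+92+92+2+123 = 354 → 01 62.

0162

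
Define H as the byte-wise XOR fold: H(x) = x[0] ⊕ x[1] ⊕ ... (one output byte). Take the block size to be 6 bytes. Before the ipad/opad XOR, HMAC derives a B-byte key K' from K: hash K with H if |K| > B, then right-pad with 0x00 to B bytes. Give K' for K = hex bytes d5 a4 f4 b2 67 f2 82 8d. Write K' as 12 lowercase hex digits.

ad0000000000

|K| = 8 > B = 6, so first hash the key.
H(K): XOR d5⊕a4⊕f4⊕b2⊕67⊕f2⊕82⊕8d = ad.
Zero-pad H(K) = ad to 6 bytes: K' = ad 00 00 00 00 00.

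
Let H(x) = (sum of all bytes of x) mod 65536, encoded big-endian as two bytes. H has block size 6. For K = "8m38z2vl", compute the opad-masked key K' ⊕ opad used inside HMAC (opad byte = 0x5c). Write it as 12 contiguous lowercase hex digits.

Key "8m38z2vl" = 38 6d 33 38 7a 32 76 6c is 8 bytes > B = 6, so hash it first: H(key) = 02 9e, then zero-pad to 6 bytes: K' = 02 9e 00 00 00 00.
XOR each byte with 0x5c: 02⊕5c=5e, 9e⊕5c=c2, 00⊕5c=5c, 00⊕5c=5c, 00⊕5c=5c, 00⊕5c=5c.

5ec25c5c5c5c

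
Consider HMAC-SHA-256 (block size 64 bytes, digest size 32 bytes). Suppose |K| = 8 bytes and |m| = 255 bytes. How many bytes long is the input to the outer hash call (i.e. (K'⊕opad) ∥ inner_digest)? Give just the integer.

96

Key is 8 ≤ 64 bytes, zero-padded: |K'| = 64.
Outer input = (K'⊕opad) ∥ H(inner) → 64 + 32 = 96 bytes.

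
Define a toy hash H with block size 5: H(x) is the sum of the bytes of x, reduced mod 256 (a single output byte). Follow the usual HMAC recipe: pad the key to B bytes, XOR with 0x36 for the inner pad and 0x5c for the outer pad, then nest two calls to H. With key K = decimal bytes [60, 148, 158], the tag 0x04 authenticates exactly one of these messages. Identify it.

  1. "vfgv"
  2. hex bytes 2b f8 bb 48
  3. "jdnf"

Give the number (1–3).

Key decimal bytes [60, 148, 158] = 3c 94 9e is 3 bytes ≤ B = 5; zero-pad to 5 bytes: K' = 3c 94 9e 00 00.
K' ⊕ ipad = 0a a2 a8 36 36; K' ⊕ opad = 60 c8 c2 5c 5c.
m1: inner = H(0a a2 a8 36 36 76 66 67 76) = 79; tag = H(60 c8 c2 5c 5c 79) = 1b
m2: inner = H(0a a2 a8 36 36 2b f8 bb 48) = e6; tag = H(60 c8 c2 5c 5c e6) = 88
m3: inner = H(0a a2 a8 36 36 6a 64 6e 66) = 62; tag = H(60 c8 c2 5c 5c 62) = 04 ← matches

3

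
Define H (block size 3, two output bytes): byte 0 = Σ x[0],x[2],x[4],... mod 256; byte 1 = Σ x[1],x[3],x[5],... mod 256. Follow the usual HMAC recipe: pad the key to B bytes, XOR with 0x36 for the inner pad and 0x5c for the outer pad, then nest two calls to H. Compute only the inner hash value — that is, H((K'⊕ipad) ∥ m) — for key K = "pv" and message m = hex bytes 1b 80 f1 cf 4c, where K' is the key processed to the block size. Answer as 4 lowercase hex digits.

Key "pv" = 70 76 is 2 bytes ≤ B = 3; zero-pad to 3 bytes: K' = 70 76 00.
K' ⊕ ipad = 46 40 36.
Inner input = 46 40 36 ∥ 1b 80 f1 cf 4c.
Inner hash: even-index sum = 459 mod 256 = 203; odd-index sum = 408 mod 256 = 152 → cb 98.

cb98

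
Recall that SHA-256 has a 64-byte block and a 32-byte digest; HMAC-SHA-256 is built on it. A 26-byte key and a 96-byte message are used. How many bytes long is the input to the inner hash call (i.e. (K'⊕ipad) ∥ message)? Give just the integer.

160

Key is 26 ≤ 64 bytes, zero-padded: |K'| = 64.
Inner input = (K'⊕ipad) ∥ m → 64 + 96 = 160 bytes.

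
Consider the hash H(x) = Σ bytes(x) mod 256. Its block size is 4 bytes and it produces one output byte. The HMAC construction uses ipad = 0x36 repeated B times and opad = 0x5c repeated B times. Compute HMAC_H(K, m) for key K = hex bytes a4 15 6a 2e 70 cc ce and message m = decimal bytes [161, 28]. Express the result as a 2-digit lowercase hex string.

e7

Key hex bytes a4 15 6a 2e 70 cc ce is 7 bytes > B = 4, so hash it first: H(key) = 5b, then zero-pad to 4 bytes: K' = 5b 00 00 00.
K' ⊕ ipad = 6d 36 36 36.  K' ⊕ opad = 07 5c 5c 5c.
Inner input = (K'⊕ipad) ∥ m = 6d 36 36 36 ∥ a1 1c.
Inner hash: sum = 109+54+54+54+161+28 = 460; mod 256 = 204 → cc.
Outer input = (K'⊕opad) ∥ inner = 07 5c 5c 5c ∥ cc.
Outer hash (tag): sum = 7+92+92+92+204 = 487; mod 256 = 231 → e7.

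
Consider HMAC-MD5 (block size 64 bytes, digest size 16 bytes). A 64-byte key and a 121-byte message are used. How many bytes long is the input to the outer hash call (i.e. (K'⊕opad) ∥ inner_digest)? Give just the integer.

Key is 64 ≤ 64 bytes, zero-padded: |K'| = 64.
Outer input = (K'⊕opad) ∥ H(inner) → 64 + 16 = 80 bytes.

80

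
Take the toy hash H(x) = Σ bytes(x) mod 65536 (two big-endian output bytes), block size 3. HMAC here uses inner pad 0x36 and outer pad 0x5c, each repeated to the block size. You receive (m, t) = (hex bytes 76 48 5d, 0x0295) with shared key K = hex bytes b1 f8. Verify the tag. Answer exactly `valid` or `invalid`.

Key hex bytes b1 f8 is 2 bytes ≤ B = 3; zero-pad to 3 bytes: K' = b1 f8 00.
K' ⊕ ipad = 87 ce 36; K' ⊕ opad = ed a4 5c.
Inner hash: sum = 135+206+54+118+72+93 = 678 → 02 a6.
Outer hash (recomputed tag): sum = 237+164+92+2+166 = 661 → 02 95.
Recomputed tag = 0295; claimed = 0295 → match.

valid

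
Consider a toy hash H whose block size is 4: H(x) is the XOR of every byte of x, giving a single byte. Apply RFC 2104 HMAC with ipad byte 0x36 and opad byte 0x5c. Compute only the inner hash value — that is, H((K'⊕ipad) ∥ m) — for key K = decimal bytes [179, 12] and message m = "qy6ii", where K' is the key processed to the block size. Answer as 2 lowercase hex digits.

81

Key decimal bytes [179, 12] = b3 0c is 2 bytes ≤ B = 4; zero-pad to 4 bytes: K' = b3 0c 00 00.
K' ⊕ ipad = 85 3a 36 36.
Inner input = 85 3a 36 36 ∥ 71 79 36 69 69.
Inner hash: XOR 85⊕3a⊕36⊕36⊕71⊕79⊕36⊕69⊕69 = 81.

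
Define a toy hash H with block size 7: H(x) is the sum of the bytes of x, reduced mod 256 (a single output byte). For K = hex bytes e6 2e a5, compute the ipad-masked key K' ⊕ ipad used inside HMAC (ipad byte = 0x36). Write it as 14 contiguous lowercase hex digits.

Key hex bytes e6 2e a5 is 3 bytes ≤ B = 7; zero-pad to 7 bytes: K' = e6 2e a5 00 00 00 00.
XOR each byte with 0x36: e6⊕36=d0, 2e⊕36=18, a5⊕36=93, 00⊕36=36, 00⊕36=36, 00⊕36=36, 00⊕36=36.

d0189336363636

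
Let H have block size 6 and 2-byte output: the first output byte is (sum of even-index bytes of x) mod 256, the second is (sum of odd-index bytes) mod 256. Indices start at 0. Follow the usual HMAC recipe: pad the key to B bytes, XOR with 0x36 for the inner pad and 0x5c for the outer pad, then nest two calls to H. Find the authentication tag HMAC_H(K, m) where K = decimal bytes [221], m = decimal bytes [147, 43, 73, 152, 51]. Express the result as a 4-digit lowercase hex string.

Key decimal bytes [221] = dd is 1 byte ≤ B = 6; zero-pad to 6 bytes: K' = dd 00 00 00 00 00.
K' ⊕ ipad = eb 36 36 36 36 36.  K' ⊕ opad = 81 5c 5c 5c 5c 5c.
Inner input = (K'⊕ipad) ∥ m = eb 36 36 36 36 36 ∥ 93 2b 49 98 33.
Inner hash: even-index sum = 614 mod 256 = 102; odd-index sum = 357 mod 256 = 101 → 66 65.
Outer input = (K'⊕opad) ∥ inner = 81 5c 5c 5c 5c 5c ∥ 66 65.
Outer hash (tag): even-index sum = 415 mod 256 = 159; odd-index sum = 377 mod 256 = 121 → 9f 79.

9f79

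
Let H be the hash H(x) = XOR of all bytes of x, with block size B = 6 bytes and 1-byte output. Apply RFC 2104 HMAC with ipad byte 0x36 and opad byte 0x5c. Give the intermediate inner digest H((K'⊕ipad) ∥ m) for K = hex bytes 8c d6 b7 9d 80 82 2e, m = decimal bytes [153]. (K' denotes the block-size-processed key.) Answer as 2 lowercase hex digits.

Key hex bytes 8c d6 b7 9d 80 82 2e is 7 bytes > B = 6, so hash it first: H(key) = 5c, then zero-pad to 6 bytes: K' = 5c 00 00 00 00 00.
K' ⊕ ipad = 6a 36 36 36 36 36.
Inner input = 6a 36 36 36 36 36 ∥ 99.
Inner hash: XOR 6a⊕36⊕36⊕36⊕36⊕36⊕99 = c5.

c5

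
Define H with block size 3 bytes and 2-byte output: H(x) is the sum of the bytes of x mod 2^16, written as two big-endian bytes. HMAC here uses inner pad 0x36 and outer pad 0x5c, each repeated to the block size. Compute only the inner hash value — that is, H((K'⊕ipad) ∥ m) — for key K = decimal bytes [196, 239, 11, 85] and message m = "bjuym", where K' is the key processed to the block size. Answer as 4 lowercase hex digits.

Key decimal bytes [196, 239, 11, 85] = c4 ef 0b 55 is 4 bytes > B = 3, so hash it first: H(key) = 02 13, then zero-pad to 3 bytes: K' = 02 13 00.
K' ⊕ ipad = 34 25 36.
Inner input = 34 25 36 ∥ 62 6a 75 79 6d.
Inner hash: sum = 52+37+54+98+106+117+121+109 = 694 → 02 b6.

02b6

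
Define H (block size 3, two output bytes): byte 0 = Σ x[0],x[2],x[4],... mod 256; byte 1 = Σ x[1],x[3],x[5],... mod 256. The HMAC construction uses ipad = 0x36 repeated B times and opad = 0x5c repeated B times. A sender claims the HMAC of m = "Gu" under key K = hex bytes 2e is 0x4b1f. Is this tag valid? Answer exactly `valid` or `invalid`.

valid

Key hex bytes 2e is 1 byte ≤ B = 3; zero-pad to 3 bytes: K' = 2e 00 00.
K' ⊕ ipad = 18 36 36; K' ⊕ opad = 72 5c 5c.
Inner hash: even-index sum = 195 mod 256 = 195; odd-index sum = 125 mod 256 = 125 → c3 7d.
Outer hash (recomputed tag): even-index sum = 331 mod 256 = 75; odd-index sum = 287 mod 256 = 31 → 4b 1f.
Recomputed tag = 4b1f; claimed = 4b1f → match.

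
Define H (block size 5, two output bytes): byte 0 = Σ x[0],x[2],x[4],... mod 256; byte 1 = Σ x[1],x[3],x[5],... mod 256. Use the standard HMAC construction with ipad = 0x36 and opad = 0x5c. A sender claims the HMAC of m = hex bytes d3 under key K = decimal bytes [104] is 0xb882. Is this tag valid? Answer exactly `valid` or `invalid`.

Key decimal bytes [104] = 68 is 1 byte ≤ B = 5; zero-pad to 5 bytes: K' = 68 00 00 00 00.
K' ⊕ ipad = 5e 36 36 36 36; K' ⊕ opad = 34 5c 5c 5c 5c.
Inner hash: even-index sum = 202 mod 256 = 202; odd-index sum = 319 mod 256 = 63 → ca 3f.
Outer hash (recomputed tag): even-index sum = 299 mod 256 = 43; odd-index sum = 386 mod 256 = 130 → 2b 82.
Recomputed tag = 2b82; claimed = b882 → mismatch.

invalid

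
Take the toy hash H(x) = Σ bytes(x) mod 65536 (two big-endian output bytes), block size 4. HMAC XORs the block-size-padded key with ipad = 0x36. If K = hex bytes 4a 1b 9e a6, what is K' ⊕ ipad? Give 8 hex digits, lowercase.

7c2da890

Key hex bytes 4a 1b 9e a6 is exactly B = 4 bytes: K' = 4a 1b 9e a6.
XOR each byte with 0x36: 4a⊕36=7c, 1b⊕36=2d, 9e⊕36=a8, a6⊕36=90.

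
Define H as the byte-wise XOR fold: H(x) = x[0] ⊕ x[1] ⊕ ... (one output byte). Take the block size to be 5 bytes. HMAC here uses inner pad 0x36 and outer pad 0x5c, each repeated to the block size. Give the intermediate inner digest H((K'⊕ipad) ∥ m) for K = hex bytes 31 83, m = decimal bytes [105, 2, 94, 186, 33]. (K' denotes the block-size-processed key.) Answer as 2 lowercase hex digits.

Key hex bytes 31 83 is 2 bytes ≤ B = 5; zero-pad to 5 bytes: K' = 31 83 00 00 00.
K' ⊕ ipad = 07 b5 36 36 36.
Inner input = 07 b5 36 36 36 ∥ 69 02 5e ba 21.
Inner hash: XOR 07⊕b5⊕36⊕36⊕36⊕69⊕02⊕5e⊕ba⊕21 = 2a.

2a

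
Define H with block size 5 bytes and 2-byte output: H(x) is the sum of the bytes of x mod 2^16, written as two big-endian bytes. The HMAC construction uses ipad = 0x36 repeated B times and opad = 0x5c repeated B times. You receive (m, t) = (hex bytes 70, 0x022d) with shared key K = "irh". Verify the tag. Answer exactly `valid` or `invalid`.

valid

Key "irh" = 69 72 68 is 3 bytes ≤ B = 5; zero-pad to 5 bytes: K' = 69 72 68 00 00.
K' ⊕ ipad = 5f 44 5e 36 36; K' ⊕ opad = 35 2e 34 5c 5c.
Inner hash: sum = 95+68+94+54+54+112 = 477 → 01 dd.
Outer hash (recomputed tag): sum = 53+46+52+92+92+1+221 = 557 → 02 2d.
Recomputed tag = 022d; claimed = 022d → match.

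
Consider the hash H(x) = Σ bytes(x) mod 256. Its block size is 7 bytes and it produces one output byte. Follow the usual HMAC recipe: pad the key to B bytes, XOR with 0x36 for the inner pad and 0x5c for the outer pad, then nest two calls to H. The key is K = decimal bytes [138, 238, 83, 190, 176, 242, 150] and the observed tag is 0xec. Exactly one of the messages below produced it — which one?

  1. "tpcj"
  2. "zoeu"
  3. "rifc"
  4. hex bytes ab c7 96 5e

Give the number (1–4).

Key decimal bytes [138, 238, 83, 190, 176, 242, 150] = 8a ee 53 be b0 f2 96 is exactly B = 7 bytes: K' = 8a ee 53 be b0 f2 96.
K' ⊕ ipad = bc d8 65 88 86 c4 a0; K' ⊕ opad = d6 b2 0f e2 ec ae ca.
m1: inner = H(bc d8 65 88 86 c4 a0 74 70 63 6a) = 1c; tag = H(d6 b2 0f e2 ec ae ca 1c) = f9
m2: inner = H(bc d8 65 88 86 c4 a0 7a 6f 65 75) = 2e; tag = H(d6 b2 0f e2 ec ae ca 2e) = 0b
m3: inner = H(bc d8 65 88 86 c4 a0 72 69 66 63) = 0f; tag = H(d6 b2 0f e2 ec ae ca 0f) = ec ← matches
m4: inner = H(bc d8 65 88 86 c4 a0 ab c7 96 5e) = d1; tag = H(d6 b2 0f e2 ec ae ca d1) = ae

3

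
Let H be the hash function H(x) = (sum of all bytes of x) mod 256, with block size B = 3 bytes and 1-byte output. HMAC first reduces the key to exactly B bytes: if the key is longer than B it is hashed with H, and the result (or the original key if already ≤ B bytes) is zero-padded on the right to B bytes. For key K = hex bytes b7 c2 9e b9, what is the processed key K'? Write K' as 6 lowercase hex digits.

d00000

|K| = 4 > B = 3, so first hash the key.
H(K): sum = 183+194+158+185 = 720; mod 256 = 208 → d0.
Zero-pad H(K) = d0 to 3 bytes: K' = d0 00 00.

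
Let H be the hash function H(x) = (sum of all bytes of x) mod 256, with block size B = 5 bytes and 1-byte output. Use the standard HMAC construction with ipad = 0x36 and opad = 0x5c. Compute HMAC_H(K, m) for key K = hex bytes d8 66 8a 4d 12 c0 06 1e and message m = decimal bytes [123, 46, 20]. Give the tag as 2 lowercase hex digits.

99

Key hex bytes d8 66 8a 4d 12 c0 06 1e is 8 bytes > B = 5, so hash it first: H(key) = 0b, then zero-pad to 5 bytes: K' = 0b 00 00 00 00.
K' ⊕ ipad = 3d 36 36 36 36.  K' ⊕ opad = 57 5c 5c 5c 5c.
Inner input = (K'⊕ipad) ∥ m = 3d 36 36 36 36 ∥ 7b 2e 14.
Inner hash: sum = 61+54+54+54+54+123+46+20 = 466; mod 256 = 210 → d2.
Outer input = (K'⊕opad) ∥ inner = 57 5c 5c 5c 5c ∥ d2.
Outer hash (tag): sum = 87+92+92+92+92+210 = 665; mod 256 = 153 → 99.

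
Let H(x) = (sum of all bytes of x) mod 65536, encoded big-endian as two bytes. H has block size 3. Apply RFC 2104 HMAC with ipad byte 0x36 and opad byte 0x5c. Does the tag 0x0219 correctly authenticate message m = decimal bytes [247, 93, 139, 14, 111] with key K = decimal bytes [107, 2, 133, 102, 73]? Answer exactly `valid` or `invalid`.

Key decimal bytes [107, 2, 133, 102, 73] = 6b 02 85 66 49 is 5 bytes > B = 3, so hash it first: H(key) = 01 a1, then zero-pad to 3 bytes: K' = 01 a1 00.
K' ⊕ ipad = 37 97 36; K' ⊕ opad = 5d fd 5c.
Inner hash: sum = 55+151+54+247+93+139+14+111 = 864 → 03 60.
Outer hash (recomputed tag): sum = 93+253+92+3+96 = 537 → 02 19.
Recomputed tag = 0219; claimed = 0219 → match.

valid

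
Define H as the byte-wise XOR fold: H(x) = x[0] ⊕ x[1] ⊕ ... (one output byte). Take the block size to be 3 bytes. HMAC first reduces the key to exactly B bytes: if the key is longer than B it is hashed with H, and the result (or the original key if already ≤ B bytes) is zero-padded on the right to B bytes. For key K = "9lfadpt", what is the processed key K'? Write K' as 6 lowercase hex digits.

320000

|K| = 7 > B = 3, so first hash the key.
H(K): XOR 39⊕6c⊕66⊕61⊕64⊕70⊕74 = 32.
Zero-pad H(K) = 32 to 3 bytes: K' = 32 00 00.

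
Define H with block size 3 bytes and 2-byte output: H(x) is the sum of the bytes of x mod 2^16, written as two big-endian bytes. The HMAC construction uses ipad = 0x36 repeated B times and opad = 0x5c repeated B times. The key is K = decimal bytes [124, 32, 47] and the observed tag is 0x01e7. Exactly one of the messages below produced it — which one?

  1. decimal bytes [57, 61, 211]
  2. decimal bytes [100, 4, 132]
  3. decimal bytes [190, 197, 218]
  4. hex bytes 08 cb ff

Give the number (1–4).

3

Key decimal bytes [124, 32, 47] = 7c 20 2f is exactly B = 3 bytes: K' = 7c 20 2f.
K' ⊕ ipad = 4a 16 19; K' ⊕ opad = 20 7c 73.
m1: inner = H(4a 16 19 39 3d d3) = 01 c2; tag = H(20 7c 73 01 c2) = 01d2
m2: inner = H(4a 16 19 64 04 84) = 01 65; tag = H(20 7c 73 01 65) = 0175
m3: inner = H(4a 16 19 be c5 da) = 02 d6; tag = H(20 7c 73 02 d6) = 01e7 ← matches
m4: inner = H(4a 16 19 08 cb ff) = 02 4b; tag = H(20 7c 73 02 4b) = 015c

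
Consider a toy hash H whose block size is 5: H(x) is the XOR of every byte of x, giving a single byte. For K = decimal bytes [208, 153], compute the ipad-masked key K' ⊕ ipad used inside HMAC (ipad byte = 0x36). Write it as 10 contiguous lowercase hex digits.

e6af363636

Key decimal bytes [208, 153] = d0 99 is 2 bytes ≤ B = 5; zero-pad to 5 bytes: K' = d0 99 00 00 00.
XOR each byte with 0x36: d0⊕36=e6, 99⊕36=af, 00⊕36=36, 00⊕36=36, 00⊕36=36.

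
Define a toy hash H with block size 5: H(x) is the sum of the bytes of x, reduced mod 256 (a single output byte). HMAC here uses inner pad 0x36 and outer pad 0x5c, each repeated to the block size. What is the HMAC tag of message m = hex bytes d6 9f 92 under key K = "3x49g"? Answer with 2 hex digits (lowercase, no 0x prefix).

57

Key "3x49g" = 33 78 34 39 67 is exactly B = 5 bytes: K' = 33 78 34 39 67.
K' ⊕ ipad = 05 4e 02 0f 51.  K' ⊕ opad = 6f 24 68 65 3b.
Inner input = (K'⊕ipad) ∥ m = 05 4e 02 0f 51 ∥ d6 9f 92.
Inner hash: sum = 5+78+2+15+81+214+159+146 = 700; mod 256 = 188 → bc.
Outer input = (K'⊕opad) ∥ inner = 6f 24 68 65 3b ∥ bc.
Outer hash (tag): sum = 111+36+104+101+59+188 = 599; mod 256 = 87 → 57.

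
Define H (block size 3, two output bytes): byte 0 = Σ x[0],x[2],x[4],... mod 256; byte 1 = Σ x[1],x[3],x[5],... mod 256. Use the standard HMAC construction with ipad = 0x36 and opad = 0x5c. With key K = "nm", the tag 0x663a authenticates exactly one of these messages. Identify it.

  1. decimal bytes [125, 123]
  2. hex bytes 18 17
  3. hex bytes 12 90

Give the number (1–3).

Key "nm" = 6e 6d is 2 bytes ≤ B = 3; zero-pad to 3 bytes: K' = 6e 6d 00.
K' ⊕ ipad = 58 5b 36; K' ⊕ opad = 32 31 5c.
m1: inner = H(58 5b 36 7d 7b) = 09 d8; tag = H(32 31 5c 09 d8) = 663a ← matches
m2: inner = H(58 5b 36 18 17) = a5 73; tag = H(32 31 5c a5 73) = 01d6
m3: inner = H(58 5b 36 12 90) = 1e 6d; tag = H(32 31 5c 1e 6d) = fb4f

1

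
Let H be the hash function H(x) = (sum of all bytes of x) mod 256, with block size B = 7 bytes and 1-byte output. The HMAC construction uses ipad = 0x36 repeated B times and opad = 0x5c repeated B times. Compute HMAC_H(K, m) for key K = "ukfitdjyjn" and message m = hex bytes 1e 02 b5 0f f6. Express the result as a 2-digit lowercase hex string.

Key "ukfitdjyjn" = 75 6b 66 69 74 64 6a 79 6a 6e is 10 bytes > B = 7, so hash it first: H(key) = 42, then zero-pad to 7 bytes: K' = 42 00 00 00 00 00 00.
K' ⊕ ipad = 74 36 36 36 36 36 36.  K' ⊕ opad = 1e 5c 5c 5c 5c 5c 5c.
Inner input = (K'⊕ipad) ∥ m = 74 36 36 36 36 36 36 ∥ 1e 02 b5 0f f6.
Inner hash: sum = 116+54+54+54+54+54+54+30+2+181+15+246 = 914; mod 256 = 146 → 92.
Outer input = (K'⊕opad) ∥ inner = 1e 5c 5c 5c 5c 5c 5c ∥ 92.
Outer hash (tag): sum = 30+92+92+92+92+92+92+146 = 728; mod 256 = 216 → d8.

d8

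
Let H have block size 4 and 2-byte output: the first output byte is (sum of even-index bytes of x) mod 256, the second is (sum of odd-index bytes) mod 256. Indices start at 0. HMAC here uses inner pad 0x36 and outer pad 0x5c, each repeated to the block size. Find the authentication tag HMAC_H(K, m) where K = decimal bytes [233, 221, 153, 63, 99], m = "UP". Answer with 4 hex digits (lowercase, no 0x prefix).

Key decimal bytes [233, 221, 153, 63, 99] = e9 dd 99 3f 63 is 5 bytes > B = 4, so hash it first: H(key) = e5 1c, then zero-pad to 4 bytes: K' = e5 1c 00 00.
K' ⊕ ipad = d3 2a 36 36.  K' ⊕ opad = b9 40 5c 5c.
Inner input = (K'⊕ipad) ∥ m = d3 2a 36 36 ∥ 55 50.
Inner hash: even-index sum = 350 mod 256 = 94; odd-index sum = 176 mod 256 = 176 → 5e b0.
Outer input = (K'⊕opad) ∥ inner = b9 40 5c 5c ∥ 5e b0.
Outer hash (tag): even-index sum = 371 mod 256 = 115; odd-index sum = 332 mod 256 = 76 → 73 4c.

734c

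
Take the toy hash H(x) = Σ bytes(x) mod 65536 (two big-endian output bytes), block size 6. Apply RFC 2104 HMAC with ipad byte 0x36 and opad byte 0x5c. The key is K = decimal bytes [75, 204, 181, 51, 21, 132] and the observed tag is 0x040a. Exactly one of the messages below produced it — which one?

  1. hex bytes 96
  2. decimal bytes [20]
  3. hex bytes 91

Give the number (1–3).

2

Key decimal bytes [75, 204, 181, 51, 21, 132] = 4b cc b5 33 15 84 is exactly B = 6 bytes: K' = 4b cc b5 33 15 84.
K' ⊕ ipad = 7d fa 83 05 23 b2; K' ⊕ opad = 17 90 e9 6f 49 d8.
m1: inner = H(7d fa 83 05 23 b2 96) = 03 6a; tag = H(17 90 e9 6f 49 d8 03 6a) = 038d
m2: inner = H(7d fa 83 05 23 b2 14) = 02 e8; tag = H(17 90 e9 6f 49 d8 02 e8) = 040a ← matches
m3: inner = H(7d fa 83 05 23 b2 91) = 03 65; tag = H(17 90 e9 6f 49 d8 03 65) = 0388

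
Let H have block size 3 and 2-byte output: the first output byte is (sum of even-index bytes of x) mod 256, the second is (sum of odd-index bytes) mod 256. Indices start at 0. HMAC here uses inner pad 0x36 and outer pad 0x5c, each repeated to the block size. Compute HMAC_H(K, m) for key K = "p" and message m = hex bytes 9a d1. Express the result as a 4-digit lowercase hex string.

58a9

Key "p" = 70 is 1 byte ≤ B = 3; zero-pad to 3 bytes: K' = 70 00 00.
K' ⊕ ipad = 46 36 36.  K' ⊕ opad = 2c 5c 5c.
Inner input = (K'⊕ipad) ∥ m = 46 36 36 ∥ 9a d1.
Inner hash: even-index sum = 333 mod 256 = 77; odd-index sum = 208 mod 256 = 208 → 4d d0.
Outer input = (K'⊕opad) ∥ inner = 2c 5c 5c ∥ 4d d0.
Outer hash (tag): even-index sum = 344 mod 256 = 88; odd-index sum = 169 mod 256 = 169 → 58 a9.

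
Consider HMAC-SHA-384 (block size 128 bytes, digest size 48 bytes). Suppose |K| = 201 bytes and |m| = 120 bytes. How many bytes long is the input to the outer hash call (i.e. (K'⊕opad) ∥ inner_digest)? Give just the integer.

176

Key is 201 > 128 bytes, so it is hashed to 48 bytes then zero-padded to 128: |K'| = 128.
Outer input = (K'⊕opad) ∥ H(inner) → 128 + 48 = 176 bytes.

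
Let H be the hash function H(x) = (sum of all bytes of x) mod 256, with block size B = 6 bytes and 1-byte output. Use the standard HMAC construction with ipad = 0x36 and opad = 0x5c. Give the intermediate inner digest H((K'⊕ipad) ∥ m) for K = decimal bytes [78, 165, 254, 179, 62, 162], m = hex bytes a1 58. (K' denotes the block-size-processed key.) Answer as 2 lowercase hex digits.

ed

Key decimal bytes [78, 165, 254, 179, 62, 162] = 4e a5 fe b3 3e a2 is exactly B = 6 bytes: K' = 4e a5 fe b3 3e a2.
K' ⊕ ipad = 78 93 c8 85 08 94.
Inner input = 78 93 c8 85 08 94 ∥ a1 58.
Inner hash: sum = 120+147+200+133+8+148+161+88 = 1005; mod 256 = 237 → ed.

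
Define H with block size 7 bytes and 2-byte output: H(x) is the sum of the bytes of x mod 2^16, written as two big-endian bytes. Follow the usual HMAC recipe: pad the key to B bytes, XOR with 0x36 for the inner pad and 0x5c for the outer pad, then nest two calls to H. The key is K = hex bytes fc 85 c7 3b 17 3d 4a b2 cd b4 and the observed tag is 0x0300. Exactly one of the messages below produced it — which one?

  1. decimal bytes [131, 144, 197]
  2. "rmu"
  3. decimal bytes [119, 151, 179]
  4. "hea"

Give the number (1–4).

4

Key hex bytes fc 85 c7 3b 17 3d 4a b2 cd b4 is 10 bytes > B = 7, so hash it first: H(key) = 05 54, then zero-pad to 7 bytes: K' = 05 54 00 00 00 00 00.
K' ⊕ ipad = 33 62 36 36 36 36 36; K' ⊕ opad = 59 08 5c 5c 5c 5c 5c.
m1: inner = H(33 62 36 36 36 36 36 83 90 c5) = 03 7b; tag = H(59 08 5c 5c 5c 5c 5c 03 7b) = 02ab
m2: inner = H(33 62 36 36 36 36 36 72 6d 75) = 02 f7; tag = H(59 08 5c 5c 5c 5c 5c 02 f7) = 0326
m3: inner = H(33 62 36 36 36 36 36 77 97 b3) = 03 64; tag = H(59 08 5c 5c 5c 5c 5c 03 64) = 0294
m4: inner = H(33 62 36 36 36 36 36 68 65 61) = 02 d1; tag = H(59 08 5c 5c 5c 5c 5c 02 d1) = 0300 ← matches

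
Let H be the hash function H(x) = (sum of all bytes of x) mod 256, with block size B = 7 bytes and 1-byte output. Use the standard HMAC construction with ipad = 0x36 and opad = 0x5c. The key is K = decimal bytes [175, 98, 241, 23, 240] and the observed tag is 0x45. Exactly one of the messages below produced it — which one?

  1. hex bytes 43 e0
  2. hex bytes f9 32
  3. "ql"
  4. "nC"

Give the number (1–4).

4

Key decimal bytes [175, 98, 241, 23, 240] = af 62 f1 17 f0 is 5 bytes ≤ B = 7; zero-pad to 7 bytes: K' = af 62 f1 17 f0 00 00.
K' ⊕ ipad = 99 54 c7 21 c6 36 36; K' ⊕ opad = f3 3e ad 4b ac 5c 5c.
m1: inner = H(99 54 c7 21 c6 36 36 43 e0) = 2a; tag = H(f3 3e ad 4b ac 5c 5c 2a) = b7
m2: inner = H(99 54 c7 21 c6 36 36 f9 32) = 32; tag = H(f3 3e ad 4b ac 5c 5c 32) = bf
m3: inner = H(99 54 c7 21 c6 36 36 71 6c) = e4; tag = H(f3 3e ad 4b ac 5c 5c e4) = 71
m4: inner = H(99 54 c7 21 c6 36 36 6e 43) = b8; tag = H(f3 3e ad 4b ac 5c 5c b8) = 45 ← matches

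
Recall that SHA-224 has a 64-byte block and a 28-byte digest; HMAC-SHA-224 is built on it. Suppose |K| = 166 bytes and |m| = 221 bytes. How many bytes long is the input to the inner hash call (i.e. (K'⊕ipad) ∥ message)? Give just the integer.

285

Key is 166 > 64 bytes, so it is hashed to 28 bytes then zero-padded to 64: |K'| = 64.
Inner input = (K'⊕ipad) ∥ m → 64 + 221 = 285 bytes.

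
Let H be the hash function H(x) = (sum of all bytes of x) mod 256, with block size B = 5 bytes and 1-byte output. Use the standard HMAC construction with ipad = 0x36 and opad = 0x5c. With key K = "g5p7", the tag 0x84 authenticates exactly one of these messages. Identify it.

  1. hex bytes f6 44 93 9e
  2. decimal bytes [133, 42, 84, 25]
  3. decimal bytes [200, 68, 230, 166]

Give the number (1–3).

Key "g5p7" = 67 35 70 37 is 4 bytes ≤ B = 5; zero-pad to 5 bytes: K' = 67 35 70 37 00.
K' ⊕ ipad = 51 03 46 01 36; K' ⊕ opad = 3b 69 2c 6b 5c.
m1: inner = H(51 03 46 01 36 f6 44 93 9e) = 3c; tag = H(3b 69 2c 6b 5c 3c) = d3
m2: inner = H(51 03 46 01 36 85 2a 54 19) = ed; tag = H(3b 69 2c 6b 5c ed) = 84 ← matches
m3: inner = H(51 03 46 01 36 c8 44 e6 a6) = 69; tag = H(3b 69 2c 6b 5c 69) = 00

2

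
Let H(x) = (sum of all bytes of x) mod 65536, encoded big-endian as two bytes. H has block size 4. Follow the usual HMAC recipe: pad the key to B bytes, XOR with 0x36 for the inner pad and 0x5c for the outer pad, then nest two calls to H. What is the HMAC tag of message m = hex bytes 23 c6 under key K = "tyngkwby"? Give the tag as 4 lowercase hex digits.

020e

Key "tyngkwby" = 74 79 6e 67 6b 77 62 79 is 8 bytes > B = 4, so hash it first: H(key) = 03 7f, then zero-pad to 4 bytes: K' = 03 7f 00 00.
K' ⊕ ipad = 35 49 36 36.  K' ⊕ opad = 5f 23 5c 5c.
Inner input = (K'⊕ipad) ∥ m = 35 49 36 36 ∥ 23 c6.
Inner hash: sum = 53+73+54+54+35+198 = 467 → 01 d3.
Outer input = (K'⊕opad) ∥ inner = 5f 23 5c 5c ∥ 01 d3.
Outer hash (tag): sum = 95+35+92+92+1+211 = 526 → 02 0e.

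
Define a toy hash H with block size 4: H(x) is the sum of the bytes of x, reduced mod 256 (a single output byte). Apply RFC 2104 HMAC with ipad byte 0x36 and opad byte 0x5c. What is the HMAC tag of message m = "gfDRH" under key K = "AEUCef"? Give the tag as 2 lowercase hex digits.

Key "AEUCef" = 41 45 55 43 65 66 is 6 bytes > B = 4, so hash it first: H(key) = e9, then zero-pad to 4 bytes: K' = e9 00 00 00.
K' ⊕ ipad = df 36 36 36.  K' ⊕ opad = b5 5c 5c 5c.
Inner input = (K'⊕ipad) ∥ m = df 36 36 36 ∥ 67 66 44 52 48.
Inner hash: sum = 223+54+54+54+103+102+68+82+72 = 812; mod 256 = 44 → 2c.
Outer input = (K'⊕opad) ∥ inner = b5 5c 5c 5c ∥ 2c.
Outer hash (tag): sum = 181+92+92+92+44 = 501; mod 256 = 245 → f5.

f5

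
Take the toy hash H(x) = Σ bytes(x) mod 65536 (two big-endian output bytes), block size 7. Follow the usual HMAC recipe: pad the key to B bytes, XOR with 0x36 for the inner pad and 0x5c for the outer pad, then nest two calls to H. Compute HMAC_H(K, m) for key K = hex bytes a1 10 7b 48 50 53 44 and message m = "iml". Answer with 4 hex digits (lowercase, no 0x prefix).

Key hex bytes a1 10 7b 48 50 53 44 is exactly B = 7 bytes: K' = a1 10 7b 48 50 53 44.
K' ⊕ ipad = 97 26 4d 7e 66 65 72.  K' ⊕ opad = fd 4c 27 14 0c 0f 18.
Inner input = (K'⊕ipad) ∥ m = 97 26 4d 7e 66 65 72 ∥ 69 6d 6c.
Inner hash: sum = 151+38+77+126+102+101+114+105+109+108 = 1031 → 04 07.
Outer input = (K'⊕opad) ∥ inner = fd 4c 27 14 0c 0f 18 ∥ 04 07.
Outer hash (tag): sum = 253+76+39+20+12+15+24+4+7 = 450 → 01 c2.

01c2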